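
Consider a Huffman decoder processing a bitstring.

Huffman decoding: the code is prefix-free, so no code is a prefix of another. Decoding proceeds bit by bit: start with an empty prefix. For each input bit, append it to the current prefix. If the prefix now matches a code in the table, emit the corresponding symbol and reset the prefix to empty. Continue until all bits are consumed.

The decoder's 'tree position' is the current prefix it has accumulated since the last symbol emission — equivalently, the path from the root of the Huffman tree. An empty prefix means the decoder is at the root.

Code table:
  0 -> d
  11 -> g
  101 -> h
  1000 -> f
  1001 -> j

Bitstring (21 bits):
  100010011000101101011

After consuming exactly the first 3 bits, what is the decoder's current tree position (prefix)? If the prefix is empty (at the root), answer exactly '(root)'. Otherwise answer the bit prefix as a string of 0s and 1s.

Bit 0: prefix='1' (no match yet)
Bit 1: prefix='10' (no match yet)
Bit 2: prefix='100' (no match yet)

Answer: 100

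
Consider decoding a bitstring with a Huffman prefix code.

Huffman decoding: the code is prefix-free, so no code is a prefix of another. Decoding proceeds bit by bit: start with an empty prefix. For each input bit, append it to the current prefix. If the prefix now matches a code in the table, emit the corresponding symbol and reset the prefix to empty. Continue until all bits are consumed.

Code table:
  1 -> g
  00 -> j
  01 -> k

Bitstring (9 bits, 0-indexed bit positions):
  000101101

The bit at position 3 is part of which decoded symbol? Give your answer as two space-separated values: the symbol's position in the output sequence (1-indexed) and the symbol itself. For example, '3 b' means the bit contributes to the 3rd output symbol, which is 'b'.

Bit 0: prefix='0' (no match yet)
Bit 1: prefix='00' -> emit 'j', reset
Bit 2: prefix='0' (no match yet)
Bit 3: prefix='01' -> emit 'k', reset
Bit 4: prefix='0' (no match yet)
Bit 5: prefix='01' -> emit 'k', reset
Bit 6: prefix='1' -> emit 'g', reset
Bit 7: prefix='0' (no match yet)

Answer: 2 k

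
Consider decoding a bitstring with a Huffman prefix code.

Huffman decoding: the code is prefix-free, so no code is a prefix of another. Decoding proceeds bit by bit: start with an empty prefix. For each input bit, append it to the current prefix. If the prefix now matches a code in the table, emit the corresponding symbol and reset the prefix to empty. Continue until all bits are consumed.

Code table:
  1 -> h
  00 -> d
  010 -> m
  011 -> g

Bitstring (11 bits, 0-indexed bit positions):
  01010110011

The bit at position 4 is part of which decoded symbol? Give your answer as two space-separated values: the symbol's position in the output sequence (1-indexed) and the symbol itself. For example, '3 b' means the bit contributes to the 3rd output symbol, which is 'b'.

Answer: 3 g

Derivation:
Bit 0: prefix='0' (no match yet)
Bit 1: prefix='01' (no match yet)
Bit 2: prefix='010' -> emit 'm', reset
Bit 3: prefix='1' -> emit 'h', reset
Bit 4: prefix='0' (no match yet)
Bit 5: prefix='01' (no match yet)
Bit 6: prefix='011' -> emit 'g', reset
Bit 7: prefix='0' (no match yet)
Bit 8: prefix='00' -> emit 'd', reset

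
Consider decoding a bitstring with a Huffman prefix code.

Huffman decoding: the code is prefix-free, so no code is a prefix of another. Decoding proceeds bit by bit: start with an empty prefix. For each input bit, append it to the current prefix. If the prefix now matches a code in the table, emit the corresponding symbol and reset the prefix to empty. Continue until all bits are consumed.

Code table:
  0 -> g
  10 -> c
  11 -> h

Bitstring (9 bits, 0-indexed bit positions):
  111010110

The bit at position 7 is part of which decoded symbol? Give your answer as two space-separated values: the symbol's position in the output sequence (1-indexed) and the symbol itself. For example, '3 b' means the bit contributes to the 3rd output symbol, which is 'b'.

Bit 0: prefix='1' (no match yet)
Bit 1: prefix='11' -> emit 'h', reset
Bit 2: prefix='1' (no match yet)
Bit 3: prefix='10' -> emit 'c', reset
Bit 4: prefix='1' (no match yet)
Bit 5: prefix='10' -> emit 'c', reset
Bit 6: prefix='1' (no match yet)
Bit 7: prefix='11' -> emit 'h', reset
Bit 8: prefix='0' -> emit 'g', reset

Answer: 4 h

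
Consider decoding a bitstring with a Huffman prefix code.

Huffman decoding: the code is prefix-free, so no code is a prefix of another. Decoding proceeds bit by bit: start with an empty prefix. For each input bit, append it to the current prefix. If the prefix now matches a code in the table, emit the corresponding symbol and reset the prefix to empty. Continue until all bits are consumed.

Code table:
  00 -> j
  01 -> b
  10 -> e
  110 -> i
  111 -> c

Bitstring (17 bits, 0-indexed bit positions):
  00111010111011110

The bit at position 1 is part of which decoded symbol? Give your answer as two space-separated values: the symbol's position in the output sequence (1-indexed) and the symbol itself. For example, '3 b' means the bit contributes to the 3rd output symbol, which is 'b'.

Bit 0: prefix='0' (no match yet)
Bit 1: prefix='00' -> emit 'j', reset
Bit 2: prefix='1' (no match yet)
Bit 3: prefix='11' (no match yet)
Bit 4: prefix='111' -> emit 'c', reset
Bit 5: prefix='0' (no match yet)

Answer: 1 j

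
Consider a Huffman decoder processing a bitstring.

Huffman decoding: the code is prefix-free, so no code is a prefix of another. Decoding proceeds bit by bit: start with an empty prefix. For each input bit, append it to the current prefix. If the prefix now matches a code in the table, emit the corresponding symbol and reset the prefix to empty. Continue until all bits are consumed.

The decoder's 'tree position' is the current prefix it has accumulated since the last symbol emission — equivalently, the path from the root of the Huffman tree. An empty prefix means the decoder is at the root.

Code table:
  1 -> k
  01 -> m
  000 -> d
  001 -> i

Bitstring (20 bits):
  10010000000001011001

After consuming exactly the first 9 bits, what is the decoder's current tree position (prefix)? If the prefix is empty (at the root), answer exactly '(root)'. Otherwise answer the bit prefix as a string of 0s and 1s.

Bit 0: prefix='1' -> emit 'k', reset
Bit 1: prefix='0' (no match yet)
Bit 2: prefix='00' (no match yet)
Bit 3: prefix='001' -> emit 'i', reset
Bit 4: prefix='0' (no match yet)
Bit 5: prefix='00' (no match yet)
Bit 6: prefix='000' -> emit 'd', reset
Bit 7: prefix='0' (no match yet)
Bit 8: prefix='00' (no match yet)

Answer: 00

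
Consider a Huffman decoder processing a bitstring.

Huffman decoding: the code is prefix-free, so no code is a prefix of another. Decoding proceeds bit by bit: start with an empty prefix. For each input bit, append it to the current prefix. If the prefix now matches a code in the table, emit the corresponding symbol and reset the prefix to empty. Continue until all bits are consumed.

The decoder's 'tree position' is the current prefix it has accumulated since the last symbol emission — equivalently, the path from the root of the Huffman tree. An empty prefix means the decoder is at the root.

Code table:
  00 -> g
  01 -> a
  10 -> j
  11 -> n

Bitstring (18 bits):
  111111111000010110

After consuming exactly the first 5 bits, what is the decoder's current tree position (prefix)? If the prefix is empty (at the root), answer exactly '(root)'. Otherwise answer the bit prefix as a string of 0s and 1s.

Bit 0: prefix='1' (no match yet)
Bit 1: prefix='11' -> emit 'n', reset
Bit 2: prefix='1' (no match yet)
Bit 3: prefix='11' -> emit 'n', reset
Bit 4: prefix='1' (no match yet)

Answer: 1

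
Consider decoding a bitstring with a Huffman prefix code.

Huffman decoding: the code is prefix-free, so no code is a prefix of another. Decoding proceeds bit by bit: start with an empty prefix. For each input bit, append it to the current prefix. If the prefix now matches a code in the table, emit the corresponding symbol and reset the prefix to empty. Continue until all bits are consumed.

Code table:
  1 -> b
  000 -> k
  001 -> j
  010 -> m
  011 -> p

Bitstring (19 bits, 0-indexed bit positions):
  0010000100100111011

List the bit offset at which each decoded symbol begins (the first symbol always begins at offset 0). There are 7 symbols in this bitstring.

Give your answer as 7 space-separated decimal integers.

Answer: 0 3 6 9 12 15 16

Derivation:
Bit 0: prefix='0' (no match yet)
Bit 1: prefix='00' (no match yet)
Bit 2: prefix='001' -> emit 'j', reset
Bit 3: prefix='0' (no match yet)
Bit 4: prefix='00' (no match yet)
Bit 5: prefix='000' -> emit 'k', reset
Bit 6: prefix='0' (no match yet)
Bit 7: prefix='01' (no match yet)
Bit 8: prefix='010' -> emit 'm', reset
Bit 9: prefix='0' (no match yet)
Bit 10: prefix='01' (no match yet)
Bit 11: prefix='010' -> emit 'm', reset
Bit 12: prefix='0' (no match yet)
Bit 13: prefix='01' (no match yet)
Bit 14: prefix='011' -> emit 'p', reset
Bit 15: prefix='1' -> emit 'b', reset
Bit 16: prefix='0' (no match yet)
Bit 17: prefix='01' (no match yet)
Bit 18: prefix='011' -> emit 'p', reset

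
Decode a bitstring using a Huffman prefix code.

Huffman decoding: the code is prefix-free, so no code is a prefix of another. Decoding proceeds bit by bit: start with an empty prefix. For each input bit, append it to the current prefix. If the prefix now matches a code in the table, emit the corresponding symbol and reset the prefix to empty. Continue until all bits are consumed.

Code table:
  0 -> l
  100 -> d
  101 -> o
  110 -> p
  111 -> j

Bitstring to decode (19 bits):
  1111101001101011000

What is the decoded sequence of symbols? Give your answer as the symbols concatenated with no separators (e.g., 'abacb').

Bit 0: prefix='1' (no match yet)
Bit 1: prefix='11' (no match yet)
Bit 2: prefix='111' -> emit 'j', reset
Bit 3: prefix='1' (no match yet)
Bit 4: prefix='11' (no match yet)
Bit 5: prefix='110' -> emit 'p', reset
Bit 6: prefix='1' (no match yet)
Bit 7: prefix='10' (no match yet)
Bit 8: prefix='100' -> emit 'd', reset
Bit 9: prefix='1' (no match yet)
Bit 10: prefix='11' (no match yet)
Bit 11: prefix='110' -> emit 'p', reset
Bit 12: prefix='1' (no match yet)
Bit 13: prefix='10' (no match yet)
Bit 14: prefix='101' -> emit 'o', reset
Bit 15: prefix='1' (no match yet)
Bit 16: prefix='10' (no match yet)
Bit 17: prefix='100' -> emit 'd', reset
Bit 18: prefix='0' -> emit 'l', reset

Answer: jpdpodl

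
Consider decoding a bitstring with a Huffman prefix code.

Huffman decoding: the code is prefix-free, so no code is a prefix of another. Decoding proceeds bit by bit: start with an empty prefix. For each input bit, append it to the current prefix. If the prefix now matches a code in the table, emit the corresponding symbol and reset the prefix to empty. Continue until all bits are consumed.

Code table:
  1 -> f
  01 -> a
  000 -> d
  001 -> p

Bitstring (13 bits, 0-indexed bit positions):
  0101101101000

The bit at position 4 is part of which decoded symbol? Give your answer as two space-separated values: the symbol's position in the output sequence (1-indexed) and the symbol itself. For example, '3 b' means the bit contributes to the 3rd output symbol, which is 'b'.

Bit 0: prefix='0' (no match yet)
Bit 1: prefix='01' -> emit 'a', reset
Bit 2: prefix='0' (no match yet)
Bit 3: prefix='01' -> emit 'a', reset
Bit 4: prefix='1' -> emit 'f', reset
Bit 5: prefix='0' (no match yet)
Bit 6: prefix='01' -> emit 'a', reset
Bit 7: prefix='1' -> emit 'f', reset
Bit 8: prefix='0' (no match yet)

Answer: 3 f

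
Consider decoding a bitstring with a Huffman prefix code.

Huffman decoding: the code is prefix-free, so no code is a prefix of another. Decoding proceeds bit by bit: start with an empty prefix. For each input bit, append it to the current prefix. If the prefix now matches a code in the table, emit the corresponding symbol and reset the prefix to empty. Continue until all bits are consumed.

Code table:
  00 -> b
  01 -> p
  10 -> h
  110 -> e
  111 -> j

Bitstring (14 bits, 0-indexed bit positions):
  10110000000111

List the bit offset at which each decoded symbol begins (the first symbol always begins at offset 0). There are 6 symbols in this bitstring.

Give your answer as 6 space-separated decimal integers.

Bit 0: prefix='1' (no match yet)
Bit 1: prefix='10' -> emit 'h', reset
Bit 2: prefix='1' (no match yet)
Bit 3: prefix='11' (no match yet)
Bit 4: prefix='110' -> emit 'e', reset
Bit 5: prefix='0' (no match yet)
Bit 6: prefix='00' -> emit 'b', reset
Bit 7: prefix='0' (no match yet)
Bit 8: prefix='00' -> emit 'b', reset
Bit 9: prefix='0' (no match yet)
Bit 10: prefix='00' -> emit 'b', reset
Bit 11: prefix='1' (no match yet)
Bit 12: prefix='11' (no match yet)
Bit 13: prefix='111' -> emit 'j', reset

Answer: 0 2 5 7 9 11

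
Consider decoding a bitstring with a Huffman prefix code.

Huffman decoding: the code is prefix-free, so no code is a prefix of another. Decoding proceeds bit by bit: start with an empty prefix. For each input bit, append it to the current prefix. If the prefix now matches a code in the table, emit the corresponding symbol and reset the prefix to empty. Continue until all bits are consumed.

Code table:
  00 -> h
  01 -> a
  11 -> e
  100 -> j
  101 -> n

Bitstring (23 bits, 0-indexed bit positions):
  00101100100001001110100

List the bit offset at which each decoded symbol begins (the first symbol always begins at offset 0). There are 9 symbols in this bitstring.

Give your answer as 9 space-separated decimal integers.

Answer: 0 2 5 8 11 13 16 18 21

Derivation:
Bit 0: prefix='0' (no match yet)
Bit 1: prefix='00' -> emit 'h', reset
Bit 2: prefix='1' (no match yet)
Bit 3: prefix='10' (no match yet)
Bit 4: prefix='101' -> emit 'n', reset
Bit 5: prefix='1' (no match yet)
Bit 6: prefix='10' (no match yet)
Bit 7: prefix='100' -> emit 'j', reset
Bit 8: prefix='1' (no match yet)
Bit 9: prefix='10' (no match yet)
Bit 10: prefix='100' -> emit 'j', reset
Bit 11: prefix='0' (no match yet)
Bit 12: prefix='00' -> emit 'h', reset
Bit 13: prefix='1' (no match yet)
Bit 14: prefix='10' (no match yet)
Bit 15: prefix='100' -> emit 'j', reset
Bit 16: prefix='1' (no match yet)
Bit 17: prefix='11' -> emit 'e', reset
Bit 18: prefix='1' (no match yet)
Bit 19: prefix='10' (no match yet)
Bit 20: prefix='101' -> emit 'n', reset
Bit 21: prefix='0' (no match yet)
Bit 22: prefix='00' -> emit 'h', reset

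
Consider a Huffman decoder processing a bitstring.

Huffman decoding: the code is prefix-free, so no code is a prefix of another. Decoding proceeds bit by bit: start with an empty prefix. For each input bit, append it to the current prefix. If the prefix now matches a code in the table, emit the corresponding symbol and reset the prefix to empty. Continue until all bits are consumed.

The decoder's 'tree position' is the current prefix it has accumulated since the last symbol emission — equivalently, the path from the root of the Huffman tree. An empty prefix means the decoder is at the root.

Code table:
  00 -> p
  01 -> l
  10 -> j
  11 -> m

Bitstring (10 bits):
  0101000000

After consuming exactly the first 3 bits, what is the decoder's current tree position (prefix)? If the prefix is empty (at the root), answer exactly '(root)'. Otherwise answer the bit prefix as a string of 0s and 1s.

Bit 0: prefix='0' (no match yet)
Bit 1: prefix='01' -> emit 'l', reset
Bit 2: prefix='0' (no match yet)

Answer: 0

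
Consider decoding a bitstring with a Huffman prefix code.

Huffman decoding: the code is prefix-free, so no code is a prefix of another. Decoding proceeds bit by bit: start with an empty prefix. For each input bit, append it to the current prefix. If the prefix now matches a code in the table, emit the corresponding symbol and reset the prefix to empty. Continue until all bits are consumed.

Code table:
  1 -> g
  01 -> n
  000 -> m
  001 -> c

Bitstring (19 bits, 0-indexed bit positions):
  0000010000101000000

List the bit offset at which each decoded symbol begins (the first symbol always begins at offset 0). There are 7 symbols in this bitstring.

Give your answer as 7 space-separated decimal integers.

Bit 0: prefix='0' (no match yet)
Bit 1: prefix='00' (no match yet)
Bit 2: prefix='000' -> emit 'm', reset
Bit 3: prefix='0' (no match yet)
Bit 4: prefix='00' (no match yet)
Bit 5: prefix='001' -> emit 'c', reset
Bit 6: prefix='0' (no match yet)
Bit 7: prefix='00' (no match yet)
Bit 8: prefix='000' -> emit 'm', reset
Bit 9: prefix='0' (no match yet)
Bit 10: prefix='01' -> emit 'n', reset
Bit 11: prefix='0' (no match yet)
Bit 12: prefix='01' -> emit 'n', reset
Bit 13: prefix='0' (no match yet)
Bit 14: prefix='00' (no match yet)
Bit 15: prefix='000' -> emit 'm', reset
Bit 16: prefix='0' (no match yet)
Bit 17: prefix='00' (no match yet)
Bit 18: prefix='000' -> emit 'm', reset

Answer: 0 3 6 9 11 13 16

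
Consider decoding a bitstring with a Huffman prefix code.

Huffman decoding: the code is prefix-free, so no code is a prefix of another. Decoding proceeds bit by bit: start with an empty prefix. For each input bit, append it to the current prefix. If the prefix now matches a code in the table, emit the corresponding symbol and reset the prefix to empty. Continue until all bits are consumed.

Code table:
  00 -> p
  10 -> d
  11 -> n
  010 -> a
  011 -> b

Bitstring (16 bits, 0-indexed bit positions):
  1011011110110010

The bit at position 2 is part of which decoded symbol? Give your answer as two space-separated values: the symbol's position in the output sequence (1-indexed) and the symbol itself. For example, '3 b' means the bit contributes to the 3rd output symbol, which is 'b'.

Answer: 2 n

Derivation:
Bit 0: prefix='1' (no match yet)
Bit 1: prefix='10' -> emit 'd', reset
Bit 2: prefix='1' (no match yet)
Bit 3: prefix='11' -> emit 'n', reset
Bit 4: prefix='0' (no match yet)
Bit 5: prefix='01' (no match yet)
Bit 6: prefix='011' -> emit 'b', reset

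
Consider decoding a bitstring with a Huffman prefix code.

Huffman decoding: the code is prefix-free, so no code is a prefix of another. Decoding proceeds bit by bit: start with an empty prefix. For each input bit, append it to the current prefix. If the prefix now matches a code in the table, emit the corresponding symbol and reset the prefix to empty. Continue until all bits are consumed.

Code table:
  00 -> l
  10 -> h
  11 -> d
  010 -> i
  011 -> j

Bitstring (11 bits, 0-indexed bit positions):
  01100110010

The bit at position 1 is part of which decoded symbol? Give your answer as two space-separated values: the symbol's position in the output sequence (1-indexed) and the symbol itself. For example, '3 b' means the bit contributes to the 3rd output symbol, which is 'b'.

Bit 0: prefix='0' (no match yet)
Bit 1: prefix='01' (no match yet)
Bit 2: prefix='011' -> emit 'j', reset
Bit 3: prefix='0' (no match yet)
Bit 4: prefix='00' -> emit 'l', reset
Bit 5: prefix='1' (no match yet)

Answer: 1 j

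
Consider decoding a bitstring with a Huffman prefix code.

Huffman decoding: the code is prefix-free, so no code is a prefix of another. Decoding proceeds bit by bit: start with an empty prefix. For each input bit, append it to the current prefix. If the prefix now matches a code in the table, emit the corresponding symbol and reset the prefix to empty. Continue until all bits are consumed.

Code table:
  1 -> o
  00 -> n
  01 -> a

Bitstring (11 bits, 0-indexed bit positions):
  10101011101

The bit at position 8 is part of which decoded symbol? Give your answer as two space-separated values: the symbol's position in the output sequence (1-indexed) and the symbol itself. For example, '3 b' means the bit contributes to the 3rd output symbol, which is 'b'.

Bit 0: prefix='1' -> emit 'o', reset
Bit 1: prefix='0' (no match yet)
Bit 2: prefix='01' -> emit 'a', reset
Bit 3: prefix='0' (no match yet)
Bit 4: prefix='01' -> emit 'a', reset
Bit 5: prefix='0' (no match yet)
Bit 6: prefix='01' -> emit 'a', reset
Bit 7: prefix='1' -> emit 'o', reset
Bit 8: prefix='1' -> emit 'o', reset
Bit 9: prefix='0' (no match yet)
Bit 10: prefix='01' -> emit 'a', reset

Answer: 6 o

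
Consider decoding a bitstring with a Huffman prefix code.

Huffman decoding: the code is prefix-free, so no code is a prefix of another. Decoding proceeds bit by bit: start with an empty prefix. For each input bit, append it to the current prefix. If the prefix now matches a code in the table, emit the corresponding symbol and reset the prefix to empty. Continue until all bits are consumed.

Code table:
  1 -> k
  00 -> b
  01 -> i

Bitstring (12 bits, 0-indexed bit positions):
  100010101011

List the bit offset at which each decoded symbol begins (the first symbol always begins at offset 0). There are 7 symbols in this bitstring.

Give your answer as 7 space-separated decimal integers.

Answer: 0 1 3 5 7 9 11

Derivation:
Bit 0: prefix='1' -> emit 'k', reset
Bit 1: prefix='0' (no match yet)
Bit 2: prefix='00' -> emit 'b', reset
Bit 3: prefix='0' (no match yet)
Bit 4: prefix='01' -> emit 'i', reset
Bit 5: prefix='0' (no match yet)
Bit 6: prefix='01' -> emit 'i', reset
Bit 7: prefix='0' (no match yet)
Bit 8: prefix='01' -> emit 'i', reset
Bit 9: prefix='0' (no match yet)
Bit 10: prefix='01' -> emit 'i', reset
Bit 11: prefix='1' -> emit 'k', reset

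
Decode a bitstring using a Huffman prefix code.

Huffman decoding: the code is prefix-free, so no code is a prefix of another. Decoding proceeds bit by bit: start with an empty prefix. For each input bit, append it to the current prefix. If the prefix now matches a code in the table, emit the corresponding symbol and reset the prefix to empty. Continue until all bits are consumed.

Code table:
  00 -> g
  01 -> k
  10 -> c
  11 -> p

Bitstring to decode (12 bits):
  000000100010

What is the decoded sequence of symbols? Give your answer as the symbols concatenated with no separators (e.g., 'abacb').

Bit 0: prefix='0' (no match yet)
Bit 1: prefix='00' -> emit 'g', reset
Bit 2: prefix='0' (no match yet)
Bit 3: prefix='00' -> emit 'g', reset
Bit 4: prefix='0' (no match yet)
Bit 5: prefix='00' -> emit 'g', reset
Bit 6: prefix='1' (no match yet)
Bit 7: prefix='10' -> emit 'c', reset
Bit 8: prefix='0' (no match yet)
Bit 9: prefix='00' -> emit 'g', reset
Bit 10: prefix='1' (no match yet)
Bit 11: prefix='10' -> emit 'c', reset

Answer: gggcgc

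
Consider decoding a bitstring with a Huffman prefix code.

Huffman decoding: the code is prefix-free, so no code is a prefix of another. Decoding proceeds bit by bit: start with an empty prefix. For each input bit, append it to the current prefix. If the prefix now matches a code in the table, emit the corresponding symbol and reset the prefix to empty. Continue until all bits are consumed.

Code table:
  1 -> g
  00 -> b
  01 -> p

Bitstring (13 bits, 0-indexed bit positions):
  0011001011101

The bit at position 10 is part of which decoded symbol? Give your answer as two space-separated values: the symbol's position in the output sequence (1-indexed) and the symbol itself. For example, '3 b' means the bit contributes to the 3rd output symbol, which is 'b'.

Answer: 8 g

Derivation:
Bit 0: prefix='0' (no match yet)
Bit 1: prefix='00' -> emit 'b', reset
Bit 2: prefix='1' -> emit 'g', reset
Bit 3: prefix='1' -> emit 'g', reset
Bit 4: prefix='0' (no match yet)
Bit 5: prefix='00' -> emit 'b', reset
Bit 6: prefix='1' -> emit 'g', reset
Bit 7: prefix='0' (no match yet)
Bit 8: prefix='01' -> emit 'p', reset
Bit 9: prefix='1' -> emit 'g', reset
Bit 10: prefix='1' -> emit 'g', reset
Bit 11: prefix='0' (no match yet)
Bit 12: prefix='01' -> emit 'p', reset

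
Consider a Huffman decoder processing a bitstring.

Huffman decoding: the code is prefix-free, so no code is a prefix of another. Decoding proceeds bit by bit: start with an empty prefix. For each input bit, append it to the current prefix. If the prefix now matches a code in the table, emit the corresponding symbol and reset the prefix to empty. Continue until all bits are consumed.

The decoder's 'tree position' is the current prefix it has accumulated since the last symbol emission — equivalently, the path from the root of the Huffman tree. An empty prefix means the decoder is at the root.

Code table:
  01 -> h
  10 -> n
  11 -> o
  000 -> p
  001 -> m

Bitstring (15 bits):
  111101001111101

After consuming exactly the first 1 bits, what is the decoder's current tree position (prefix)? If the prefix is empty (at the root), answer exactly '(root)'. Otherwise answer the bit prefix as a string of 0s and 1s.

Answer: 1

Derivation:
Bit 0: prefix='1' (no match yet)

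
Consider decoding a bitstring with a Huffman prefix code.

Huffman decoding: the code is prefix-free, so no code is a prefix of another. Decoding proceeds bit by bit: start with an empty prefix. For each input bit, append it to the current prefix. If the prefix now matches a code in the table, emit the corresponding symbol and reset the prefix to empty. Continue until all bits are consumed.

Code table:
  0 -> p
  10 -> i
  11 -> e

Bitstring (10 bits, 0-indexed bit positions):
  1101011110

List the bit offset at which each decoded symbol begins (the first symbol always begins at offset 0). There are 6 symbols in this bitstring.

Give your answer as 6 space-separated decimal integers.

Bit 0: prefix='1' (no match yet)
Bit 1: prefix='11' -> emit 'e', reset
Bit 2: prefix='0' -> emit 'p', reset
Bit 3: prefix='1' (no match yet)
Bit 4: prefix='10' -> emit 'i', reset
Bit 5: prefix='1' (no match yet)
Bit 6: prefix='11' -> emit 'e', reset
Bit 7: prefix='1' (no match yet)
Bit 8: prefix='11' -> emit 'e', reset
Bit 9: prefix='0' -> emit 'p', reset

Answer: 0 2 3 5 7 9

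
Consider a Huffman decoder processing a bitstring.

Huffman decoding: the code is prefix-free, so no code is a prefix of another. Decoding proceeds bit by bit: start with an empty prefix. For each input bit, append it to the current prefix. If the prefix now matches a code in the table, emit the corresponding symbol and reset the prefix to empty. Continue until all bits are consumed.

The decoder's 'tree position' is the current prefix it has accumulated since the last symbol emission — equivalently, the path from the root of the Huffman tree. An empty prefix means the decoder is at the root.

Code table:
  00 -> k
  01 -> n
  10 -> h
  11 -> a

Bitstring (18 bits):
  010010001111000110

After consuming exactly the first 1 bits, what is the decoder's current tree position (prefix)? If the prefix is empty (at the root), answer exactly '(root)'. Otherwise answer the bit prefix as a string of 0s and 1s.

Answer: 0

Derivation:
Bit 0: prefix='0' (no match yet)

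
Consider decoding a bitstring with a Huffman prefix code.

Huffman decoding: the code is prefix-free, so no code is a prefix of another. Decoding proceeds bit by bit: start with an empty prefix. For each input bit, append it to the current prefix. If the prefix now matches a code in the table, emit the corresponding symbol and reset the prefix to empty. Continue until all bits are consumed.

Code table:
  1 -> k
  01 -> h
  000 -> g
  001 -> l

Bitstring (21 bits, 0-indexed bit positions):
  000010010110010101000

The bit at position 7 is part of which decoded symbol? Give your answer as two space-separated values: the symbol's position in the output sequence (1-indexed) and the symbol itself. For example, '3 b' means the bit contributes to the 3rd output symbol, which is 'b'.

Bit 0: prefix='0' (no match yet)
Bit 1: prefix='00' (no match yet)
Bit 2: prefix='000' -> emit 'g', reset
Bit 3: prefix='0' (no match yet)
Bit 4: prefix='01' -> emit 'h', reset
Bit 5: prefix='0' (no match yet)
Bit 6: prefix='00' (no match yet)
Bit 7: prefix='001' -> emit 'l', reset
Bit 8: prefix='0' (no match yet)
Bit 9: prefix='01' -> emit 'h', reset
Bit 10: prefix='1' -> emit 'k', reset
Bit 11: prefix='0' (no match yet)

Answer: 3 l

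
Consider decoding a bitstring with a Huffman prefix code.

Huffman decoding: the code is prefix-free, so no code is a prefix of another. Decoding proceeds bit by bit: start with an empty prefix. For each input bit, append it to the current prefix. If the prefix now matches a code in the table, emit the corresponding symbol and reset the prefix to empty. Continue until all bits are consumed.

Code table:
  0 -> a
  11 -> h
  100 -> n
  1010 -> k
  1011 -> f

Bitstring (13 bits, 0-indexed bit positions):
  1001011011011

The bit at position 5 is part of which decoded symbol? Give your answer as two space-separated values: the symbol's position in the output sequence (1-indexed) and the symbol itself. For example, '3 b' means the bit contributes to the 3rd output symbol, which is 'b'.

Answer: 2 f

Derivation:
Bit 0: prefix='1' (no match yet)
Bit 1: prefix='10' (no match yet)
Bit 2: prefix='100' -> emit 'n', reset
Bit 3: prefix='1' (no match yet)
Bit 4: prefix='10' (no match yet)
Bit 5: prefix='101' (no match yet)
Bit 6: prefix='1011' -> emit 'f', reset
Bit 7: prefix='0' -> emit 'a', reset
Bit 8: prefix='1' (no match yet)
Bit 9: prefix='11' -> emit 'h', reset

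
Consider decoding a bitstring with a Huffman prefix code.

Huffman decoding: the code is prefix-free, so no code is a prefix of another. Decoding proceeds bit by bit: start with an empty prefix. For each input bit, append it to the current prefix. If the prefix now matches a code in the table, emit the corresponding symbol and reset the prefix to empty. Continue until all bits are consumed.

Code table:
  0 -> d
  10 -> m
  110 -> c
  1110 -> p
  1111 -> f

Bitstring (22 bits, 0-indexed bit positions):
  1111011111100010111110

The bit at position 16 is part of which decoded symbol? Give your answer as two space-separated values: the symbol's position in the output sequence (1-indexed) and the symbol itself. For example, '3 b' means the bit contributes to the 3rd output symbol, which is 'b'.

Bit 0: prefix='1' (no match yet)
Bit 1: prefix='11' (no match yet)
Bit 2: prefix='111' (no match yet)
Bit 3: prefix='1111' -> emit 'f', reset
Bit 4: prefix='0' -> emit 'd', reset
Bit 5: prefix='1' (no match yet)
Bit 6: prefix='11' (no match yet)
Bit 7: prefix='111' (no match yet)
Bit 8: prefix='1111' -> emit 'f', reset
Bit 9: prefix='1' (no match yet)
Bit 10: prefix='11' (no match yet)
Bit 11: prefix='110' -> emit 'c', reset
Bit 12: prefix='0' -> emit 'd', reset
Bit 13: prefix='0' -> emit 'd', reset
Bit 14: prefix='1' (no match yet)
Bit 15: prefix='10' -> emit 'm', reset
Bit 16: prefix='1' (no match yet)
Bit 17: prefix='11' (no match yet)
Bit 18: prefix='111' (no match yet)
Bit 19: prefix='1111' -> emit 'f', reset
Bit 20: prefix='1' (no match yet)

Answer: 8 f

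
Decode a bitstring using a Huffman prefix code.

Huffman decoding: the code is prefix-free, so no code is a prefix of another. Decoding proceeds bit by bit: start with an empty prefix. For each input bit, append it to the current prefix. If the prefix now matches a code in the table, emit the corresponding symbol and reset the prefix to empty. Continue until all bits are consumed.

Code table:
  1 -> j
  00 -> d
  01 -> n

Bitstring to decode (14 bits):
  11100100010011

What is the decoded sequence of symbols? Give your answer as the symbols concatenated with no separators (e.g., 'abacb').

Answer: jjjdjdndjj

Derivation:
Bit 0: prefix='1' -> emit 'j', reset
Bit 1: prefix='1' -> emit 'j', reset
Bit 2: prefix='1' -> emit 'j', reset
Bit 3: prefix='0' (no match yet)
Bit 4: prefix='00' -> emit 'd', reset
Bit 5: prefix='1' -> emit 'j', reset
Bit 6: prefix='0' (no match yet)
Bit 7: prefix='00' -> emit 'd', reset
Bit 8: prefix='0' (no match yet)
Bit 9: prefix='01' -> emit 'n', reset
Bit 10: prefix='0' (no match yet)
Bit 11: prefix='00' -> emit 'd', reset
Bit 12: prefix='1' -> emit 'j', reset
Bit 13: prefix='1' -> emit 'j', reset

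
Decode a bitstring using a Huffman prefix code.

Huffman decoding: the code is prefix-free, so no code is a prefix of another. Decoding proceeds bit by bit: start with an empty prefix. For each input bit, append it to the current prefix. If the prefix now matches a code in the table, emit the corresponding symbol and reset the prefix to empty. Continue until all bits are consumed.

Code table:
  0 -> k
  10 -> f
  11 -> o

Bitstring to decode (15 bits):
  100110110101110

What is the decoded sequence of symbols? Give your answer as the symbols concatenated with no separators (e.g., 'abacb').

Bit 0: prefix='1' (no match yet)
Bit 1: prefix='10' -> emit 'f', reset
Bit 2: prefix='0' -> emit 'k', reset
Bit 3: prefix='1' (no match yet)
Bit 4: prefix='11' -> emit 'o', reset
Bit 5: prefix='0' -> emit 'k', reset
Bit 6: prefix='1' (no match yet)
Bit 7: prefix='11' -> emit 'o', reset
Bit 8: prefix='0' -> emit 'k', reset
Bit 9: prefix='1' (no match yet)
Bit 10: prefix='10' -> emit 'f', reset
Bit 11: prefix='1' (no match yet)
Bit 12: prefix='11' -> emit 'o', reset
Bit 13: prefix='1' (no match yet)
Bit 14: prefix='10' -> emit 'f', reset

Answer: fkokokfof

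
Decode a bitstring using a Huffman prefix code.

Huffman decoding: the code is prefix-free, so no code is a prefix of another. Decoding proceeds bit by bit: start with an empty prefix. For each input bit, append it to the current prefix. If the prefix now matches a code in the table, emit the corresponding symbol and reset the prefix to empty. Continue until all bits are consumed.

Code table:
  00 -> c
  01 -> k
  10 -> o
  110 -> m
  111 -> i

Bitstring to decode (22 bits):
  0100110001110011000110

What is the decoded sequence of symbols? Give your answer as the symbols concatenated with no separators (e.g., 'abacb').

Bit 0: prefix='0' (no match yet)
Bit 1: prefix='01' -> emit 'k', reset
Bit 2: prefix='0' (no match yet)
Bit 3: prefix='00' -> emit 'c', reset
Bit 4: prefix='1' (no match yet)
Bit 5: prefix='11' (no match yet)
Bit 6: prefix='110' -> emit 'm', reset
Bit 7: prefix='0' (no match yet)
Bit 8: prefix='00' -> emit 'c', reset
Bit 9: prefix='1' (no match yet)
Bit 10: prefix='11' (no match yet)
Bit 11: prefix='111' -> emit 'i', reset
Bit 12: prefix='0' (no match yet)
Bit 13: prefix='00' -> emit 'c', reset
Bit 14: prefix='1' (no match yet)
Bit 15: prefix='11' (no match yet)
Bit 16: prefix='110' -> emit 'm', reset
Bit 17: prefix='0' (no match yet)
Bit 18: prefix='00' -> emit 'c', reset
Bit 19: prefix='1' (no match yet)
Bit 20: prefix='11' (no match yet)
Bit 21: prefix='110' -> emit 'm', reset

Answer: kcmcicmcm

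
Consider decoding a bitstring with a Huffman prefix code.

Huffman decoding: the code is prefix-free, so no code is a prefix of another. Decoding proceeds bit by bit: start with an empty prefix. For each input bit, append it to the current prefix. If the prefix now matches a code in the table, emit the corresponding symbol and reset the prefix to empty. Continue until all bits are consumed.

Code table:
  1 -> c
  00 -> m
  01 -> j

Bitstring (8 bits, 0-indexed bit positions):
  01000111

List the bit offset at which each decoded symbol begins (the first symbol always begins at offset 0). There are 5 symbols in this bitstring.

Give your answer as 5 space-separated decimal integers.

Bit 0: prefix='0' (no match yet)
Bit 1: prefix='01' -> emit 'j', reset
Bit 2: prefix='0' (no match yet)
Bit 3: prefix='00' -> emit 'm', reset
Bit 4: prefix='0' (no match yet)
Bit 5: prefix='01' -> emit 'j', reset
Bit 6: prefix='1' -> emit 'c', reset
Bit 7: prefix='1' -> emit 'c', reset

Answer: 0 2 4 6 7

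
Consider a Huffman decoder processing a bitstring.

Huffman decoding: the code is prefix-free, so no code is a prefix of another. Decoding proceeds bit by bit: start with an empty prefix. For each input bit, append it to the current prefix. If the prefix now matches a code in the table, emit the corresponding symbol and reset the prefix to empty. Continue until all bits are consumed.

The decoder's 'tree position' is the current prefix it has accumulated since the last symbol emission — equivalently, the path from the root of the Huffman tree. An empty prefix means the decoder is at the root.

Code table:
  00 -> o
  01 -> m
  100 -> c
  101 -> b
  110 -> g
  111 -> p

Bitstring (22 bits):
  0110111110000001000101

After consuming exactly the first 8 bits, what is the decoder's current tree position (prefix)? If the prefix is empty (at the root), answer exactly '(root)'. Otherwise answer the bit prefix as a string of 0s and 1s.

Answer: (root)

Derivation:
Bit 0: prefix='0' (no match yet)
Bit 1: prefix='01' -> emit 'm', reset
Bit 2: prefix='1' (no match yet)
Bit 3: prefix='10' (no match yet)
Bit 4: prefix='101' -> emit 'b', reset
Bit 5: prefix='1' (no match yet)
Bit 6: prefix='11' (no match yet)
Bit 7: prefix='111' -> emit 'p', reset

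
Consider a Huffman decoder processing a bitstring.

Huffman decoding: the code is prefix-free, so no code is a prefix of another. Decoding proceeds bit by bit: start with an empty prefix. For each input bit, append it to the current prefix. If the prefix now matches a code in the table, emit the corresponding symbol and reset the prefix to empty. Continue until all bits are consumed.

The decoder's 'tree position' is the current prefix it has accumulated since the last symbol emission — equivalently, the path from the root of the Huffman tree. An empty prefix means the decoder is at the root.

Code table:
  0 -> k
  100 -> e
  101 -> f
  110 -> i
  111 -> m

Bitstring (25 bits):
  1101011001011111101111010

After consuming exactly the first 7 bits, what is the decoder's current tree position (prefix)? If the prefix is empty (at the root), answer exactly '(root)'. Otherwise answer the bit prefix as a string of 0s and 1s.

Answer: 1

Derivation:
Bit 0: prefix='1' (no match yet)
Bit 1: prefix='11' (no match yet)
Bit 2: prefix='110' -> emit 'i', reset
Bit 3: prefix='1' (no match yet)
Bit 4: prefix='10' (no match yet)
Bit 5: prefix='101' -> emit 'f', reset
Bit 6: prefix='1' (no match yet)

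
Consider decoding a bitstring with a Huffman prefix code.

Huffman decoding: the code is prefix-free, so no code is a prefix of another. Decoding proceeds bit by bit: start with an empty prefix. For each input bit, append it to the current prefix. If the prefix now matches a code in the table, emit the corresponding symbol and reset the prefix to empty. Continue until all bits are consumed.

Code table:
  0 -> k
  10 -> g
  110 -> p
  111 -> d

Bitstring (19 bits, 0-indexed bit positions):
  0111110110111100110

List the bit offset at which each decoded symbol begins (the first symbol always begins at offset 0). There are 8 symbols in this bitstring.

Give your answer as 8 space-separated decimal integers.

Bit 0: prefix='0' -> emit 'k', reset
Bit 1: prefix='1' (no match yet)
Bit 2: prefix='11' (no match yet)
Bit 3: prefix='111' -> emit 'd', reset
Bit 4: prefix='1' (no match yet)
Bit 5: prefix='11' (no match yet)
Bit 6: prefix='110' -> emit 'p', reset
Bit 7: prefix='1' (no match yet)
Bit 8: prefix='11' (no match yet)
Bit 9: prefix='110' -> emit 'p', reset
Bit 10: prefix='1' (no match yet)
Bit 11: prefix='11' (no match yet)
Bit 12: prefix='111' -> emit 'd', reset
Bit 13: prefix='1' (no match yet)
Bit 14: prefix='10' -> emit 'g', reset
Bit 15: prefix='0' -> emit 'k', reset
Bit 16: prefix='1' (no match yet)
Bit 17: prefix='11' (no match yet)
Bit 18: prefix='110' -> emit 'p', reset

Answer: 0 1 4 7 10 13 15 16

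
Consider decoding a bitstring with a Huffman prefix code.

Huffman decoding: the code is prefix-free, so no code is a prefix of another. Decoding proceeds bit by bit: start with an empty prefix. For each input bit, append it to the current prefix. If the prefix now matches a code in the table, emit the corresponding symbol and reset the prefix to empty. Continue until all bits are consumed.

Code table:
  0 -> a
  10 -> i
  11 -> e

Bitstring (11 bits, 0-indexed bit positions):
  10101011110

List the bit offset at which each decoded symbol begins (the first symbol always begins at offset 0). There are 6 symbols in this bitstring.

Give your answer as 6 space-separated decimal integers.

Bit 0: prefix='1' (no match yet)
Bit 1: prefix='10' -> emit 'i', reset
Bit 2: prefix='1' (no match yet)
Bit 3: prefix='10' -> emit 'i', reset
Bit 4: prefix='1' (no match yet)
Bit 5: prefix='10' -> emit 'i', reset
Bit 6: prefix='1' (no match yet)
Bit 7: prefix='11' -> emit 'e', reset
Bit 8: prefix='1' (no match yet)
Bit 9: prefix='11' -> emit 'e', reset
Bit 10: prefix='0' -> emit 'a', reset

Answer: 0 2 4 6 8 10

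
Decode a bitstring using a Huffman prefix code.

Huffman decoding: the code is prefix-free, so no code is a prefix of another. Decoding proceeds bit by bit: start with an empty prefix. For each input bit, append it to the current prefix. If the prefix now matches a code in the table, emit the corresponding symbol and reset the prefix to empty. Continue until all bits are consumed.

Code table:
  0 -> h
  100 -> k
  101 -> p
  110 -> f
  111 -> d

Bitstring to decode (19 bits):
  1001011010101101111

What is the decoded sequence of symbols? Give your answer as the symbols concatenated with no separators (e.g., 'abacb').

Answer: kpphppd

Derivation:
Bit 0: prefix='1' (no match yet)
Bit 1: prefix='10' (no match yet)
Bit 2: prefix='100' -> emit 'k', reset
Bit 3: prefix='1' (no match yet)
Bit 4: prefix='10' (no match yet)
Bit 5: prefix='101' -> emit 'p', reset
Bit 6: prefix='1' (no match yet)
Bit 7: prefix='10' (no match yet)
Bit 8: prefix='101' -> emit 'p', reset
Bit 9: prefix='0' -> emit 'h', reset
Bit 10: prefix='1' (no match yet)
Bit 11: prefix='10' (no match yet)
Bit 12: prefix='101' -> emit 'p', reset
Bit 13: prefix='1' (no match yet)
Bit 14: prefix='10' (no match yet)
Bit 15: prefix='101' -> emit 'p', reset
Bit 16: prefix='1' (no match yet)
Bit 17: prefix='11' (no match yet)
Bit 18: prefix='111' -> emit 'd', reset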